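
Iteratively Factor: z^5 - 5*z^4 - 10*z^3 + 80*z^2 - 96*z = (z - 2)*(z^4 - 3*z^3 - 16*z^2 + 48*z) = (z - 4)*(z - 2)*(z^3 + z^2 - 12*z) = (z - 4)*(z - 3)*(z - 2)*(z^2 + 4*z) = (z - 4)*(z - 3)*(z - 2)*(z + 4)*(z)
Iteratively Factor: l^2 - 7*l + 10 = (l - 2)*(l - 5)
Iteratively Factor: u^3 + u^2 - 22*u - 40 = (u + 4)*(u^2 - 3*u - 10) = (u + 2)*(u + 4)*(u - 5)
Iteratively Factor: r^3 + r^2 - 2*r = (r + 2)*(r^2 - r) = r*(r + 2)*(r - 1)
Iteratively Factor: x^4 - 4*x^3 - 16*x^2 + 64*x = (x - 4)*(x^3 - 16*x) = x*(x - 4)*(x^2 - 16) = x*(x - 4)*(x + 4)*(x - 4)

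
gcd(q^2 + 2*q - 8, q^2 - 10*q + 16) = q - 2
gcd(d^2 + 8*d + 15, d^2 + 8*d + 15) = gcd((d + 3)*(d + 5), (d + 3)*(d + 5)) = d^2 + 8*d + 15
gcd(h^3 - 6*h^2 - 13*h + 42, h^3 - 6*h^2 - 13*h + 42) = h^3 - 6*h^2 - 13*h + 42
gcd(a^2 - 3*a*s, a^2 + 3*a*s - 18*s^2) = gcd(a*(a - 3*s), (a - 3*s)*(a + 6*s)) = -a + 3*s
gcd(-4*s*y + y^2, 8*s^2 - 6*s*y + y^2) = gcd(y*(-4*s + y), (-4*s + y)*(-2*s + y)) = -4*s + y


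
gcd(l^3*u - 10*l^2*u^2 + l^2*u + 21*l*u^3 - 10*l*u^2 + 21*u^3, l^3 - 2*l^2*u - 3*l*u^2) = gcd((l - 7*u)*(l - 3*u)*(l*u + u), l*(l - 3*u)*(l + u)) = -l + 3*u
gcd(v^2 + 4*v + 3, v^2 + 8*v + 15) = v + 3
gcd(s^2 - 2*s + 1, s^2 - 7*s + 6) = s - 1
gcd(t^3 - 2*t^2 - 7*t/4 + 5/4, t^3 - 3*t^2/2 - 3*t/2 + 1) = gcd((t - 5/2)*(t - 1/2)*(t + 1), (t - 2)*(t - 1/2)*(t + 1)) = t^2 + t/2 - 1/2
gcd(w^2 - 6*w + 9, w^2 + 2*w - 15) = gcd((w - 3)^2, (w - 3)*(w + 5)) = w - 3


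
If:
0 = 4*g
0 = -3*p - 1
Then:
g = 0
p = -1/3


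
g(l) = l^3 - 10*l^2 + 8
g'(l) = 3*l^2 - 20*l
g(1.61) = -13.75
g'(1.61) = -24.42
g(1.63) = -14.24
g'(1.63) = -24.63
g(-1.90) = -34.96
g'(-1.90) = 48.83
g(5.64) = -130.69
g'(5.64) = -17.37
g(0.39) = 6.54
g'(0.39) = -7.34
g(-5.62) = -485.35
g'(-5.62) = 207.15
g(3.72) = -78.91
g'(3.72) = -32.88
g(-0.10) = 7.90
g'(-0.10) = 2.03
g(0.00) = 8.00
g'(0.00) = 0.00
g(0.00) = 8.00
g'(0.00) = 0.00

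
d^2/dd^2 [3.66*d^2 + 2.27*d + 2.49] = 7.32000000000000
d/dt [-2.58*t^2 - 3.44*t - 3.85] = -5.16*t - 3.44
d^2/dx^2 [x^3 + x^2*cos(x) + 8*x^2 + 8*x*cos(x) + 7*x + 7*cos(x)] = -x^2*cos(x) - 4*x*sin(x) - 8*x*cos(x) + 6*x - 16*sin(x) - 5*cos(x) + 16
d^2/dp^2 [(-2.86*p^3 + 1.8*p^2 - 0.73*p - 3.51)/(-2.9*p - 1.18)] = (48.1052*p^3 + 58.72152*p^2 + 23.893584*p + 49.02944)/(24.389*p^3 + 29.7714*p^2 + 12.11388*p + 1.643032)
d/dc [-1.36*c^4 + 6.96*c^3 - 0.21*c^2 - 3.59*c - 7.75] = -5.44*c^3 + 20.88*c^2 - 0.42*c - 3.59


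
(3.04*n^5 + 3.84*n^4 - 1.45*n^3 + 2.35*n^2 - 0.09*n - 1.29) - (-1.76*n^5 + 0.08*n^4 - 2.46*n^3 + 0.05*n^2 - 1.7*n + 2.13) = 4.8*n^5 + 3.76*n^4 + 1.01*n^3 + 2.3*n^2 + 1.61*n - 3.42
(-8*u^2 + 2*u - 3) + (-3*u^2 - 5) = -11*u^2 + 2*u - 8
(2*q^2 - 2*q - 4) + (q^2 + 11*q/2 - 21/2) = 3*q^2 + 7*q/2 - 29/2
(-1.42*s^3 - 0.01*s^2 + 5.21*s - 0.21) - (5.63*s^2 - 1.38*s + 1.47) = -1.42*s^3 - 5.64*s^2 + 6.59*s - 1.68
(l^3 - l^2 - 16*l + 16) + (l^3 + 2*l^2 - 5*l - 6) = 2*l^3 + l^2 - 21*l + 10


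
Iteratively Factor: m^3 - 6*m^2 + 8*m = (m - 2)*(m^2 - 4*m) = (m - 4)*(m - 2)*(m)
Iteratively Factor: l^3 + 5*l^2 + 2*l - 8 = (l + 2)*(l^2 + 3*l - 4) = (l + 2)*(l + 4)*(l - 1)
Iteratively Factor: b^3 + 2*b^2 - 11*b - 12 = (b - 3)*(b^2 + 5*b + 4) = (b - 3)*(b + 1)*(b + 4)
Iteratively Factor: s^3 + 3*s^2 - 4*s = (s + 4)*(s^2 - s) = s*(s + 4)*(s - 1)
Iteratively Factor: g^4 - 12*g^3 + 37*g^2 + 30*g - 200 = (g + 2)*(g^3 - 14*g^2 + 65*g - 100) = (g - 5)*(g + 2)*(g^2 - 9*g + 20) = (g - 5)*(g - 4)*(g + 2)*(g - 5)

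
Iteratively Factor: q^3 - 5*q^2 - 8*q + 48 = (q - 4)*(q^2 - q - 12) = (q - 4)^2*(q + 3)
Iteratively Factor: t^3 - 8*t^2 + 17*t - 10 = (t - 1)*(t^2 - 7*t + 10) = (t - 5)*(t - 1)*(t - 2)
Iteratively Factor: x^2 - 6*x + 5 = (x - 5)*(x - 1)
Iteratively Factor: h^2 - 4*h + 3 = (h - 3)*(h - 1)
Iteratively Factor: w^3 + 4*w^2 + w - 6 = (w + 2)*(w^2 + 2*w - 3) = (w + 2)*(w + 3)*(w - 1)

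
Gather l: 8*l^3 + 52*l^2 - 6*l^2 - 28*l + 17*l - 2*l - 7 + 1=8*l^3 + 46*l^2 - 13*l - 6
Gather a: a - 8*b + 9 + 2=a - 8*b + 11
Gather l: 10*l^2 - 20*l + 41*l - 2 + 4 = 10*l^2 + 21*l + 2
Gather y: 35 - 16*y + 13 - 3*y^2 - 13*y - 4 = -3*y^2 - 29*y + 44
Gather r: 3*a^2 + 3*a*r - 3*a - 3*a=3*a^2 + 3*a*r - 6*a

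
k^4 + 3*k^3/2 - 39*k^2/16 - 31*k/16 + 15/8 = (k - 1)*(k - 3/4)*(k + 5/4)*(k + 2)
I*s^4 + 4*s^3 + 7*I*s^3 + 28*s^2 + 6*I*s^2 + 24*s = s*(s + 6)*(s - 4*I)*(I*s + I)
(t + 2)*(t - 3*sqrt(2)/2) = t^2 - 3*sqrt(2)*t/2 + 2*t - 3*sqrt(2)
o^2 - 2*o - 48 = (o - 8)*(o + 6)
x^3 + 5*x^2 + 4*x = x*(x + 1)*(x + 4)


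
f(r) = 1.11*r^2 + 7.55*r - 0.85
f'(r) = 2.22*r + 7.55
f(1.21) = 9.91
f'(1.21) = 10.24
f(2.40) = 23.66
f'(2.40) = 12.88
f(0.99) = 7.71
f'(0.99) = 9.75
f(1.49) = 12.86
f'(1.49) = 10.86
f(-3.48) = -13.68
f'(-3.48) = -0.18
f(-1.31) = -8.84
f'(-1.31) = 4.64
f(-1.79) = -10.81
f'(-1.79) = 3.58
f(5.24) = 69.19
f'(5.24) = 19.18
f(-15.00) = 135.65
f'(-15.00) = -25.75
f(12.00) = 249.59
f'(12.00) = 34.19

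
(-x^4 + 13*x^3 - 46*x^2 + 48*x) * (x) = -x^5 + 13*x^4 - 46*x^3 + 48*x^2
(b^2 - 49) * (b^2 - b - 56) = b^4 - b^3 - 105*b^2 + 49*b + 2744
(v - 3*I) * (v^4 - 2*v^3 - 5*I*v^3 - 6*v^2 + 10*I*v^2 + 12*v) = v^5 - 2*v^4 - 8*I*v^4 - 21*v^3 + 16*I*v^3 + 42*v^2 + 18*I*v^2 - 36*I*v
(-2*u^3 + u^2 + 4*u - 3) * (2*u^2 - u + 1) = -4*u^5 + 4*u^4 + 5*u^3 - 9*u^2 + 7*u - 3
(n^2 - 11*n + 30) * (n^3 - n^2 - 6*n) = n^5 - 12*n^4 + 35*n^3 + 36*n^2 - 180*n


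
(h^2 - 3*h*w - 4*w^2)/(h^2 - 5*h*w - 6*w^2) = (-h + 4*w)/(-h + 6*w)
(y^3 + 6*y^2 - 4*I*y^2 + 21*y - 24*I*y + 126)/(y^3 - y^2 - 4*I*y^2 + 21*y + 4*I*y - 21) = (y + 6)/(y - 1)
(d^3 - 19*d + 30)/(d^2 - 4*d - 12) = (-d^3 + 19*d - 30)/(-d^2 + 4*d + 12)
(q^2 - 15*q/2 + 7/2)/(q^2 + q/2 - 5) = (2*q^2 - 15*q + 7)/(2*q^2 + q - 10)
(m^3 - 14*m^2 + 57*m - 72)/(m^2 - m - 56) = (m^2 - 6*m + 9)/(m + 7)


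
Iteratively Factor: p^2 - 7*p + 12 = (p - 3)*(p - 4)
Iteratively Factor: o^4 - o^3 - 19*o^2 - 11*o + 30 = (o - 5)*(o^3 + 4*o^2 + o - 6) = (o - 5)*(o - 1)*(o^2 + 5*o + 6) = (o - 5)*(o - 1)*(o + 2)*(o + 3)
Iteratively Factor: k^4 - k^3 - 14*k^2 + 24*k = (k + 4)*(k^3 - 5*k^2 + 6*k) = k*(k + 4)*(k^2 - 5*k + 6) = k*(k - 2)*(k + 4)*(k - 3)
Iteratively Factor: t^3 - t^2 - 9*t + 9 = (t + 3)*(t^2 - 4*t + 3) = (t - 3)*(t + 3)*(t - 1)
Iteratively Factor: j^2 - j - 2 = (j - 2)*(j + 1)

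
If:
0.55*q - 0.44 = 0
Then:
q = 0.80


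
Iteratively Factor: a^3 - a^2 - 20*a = (a - 5)*(a^2 + 4*a) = (a - 5)*(a + 4)*(a)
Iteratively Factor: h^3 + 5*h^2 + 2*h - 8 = (h + 2)*(h^2 + 3*h - 4) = (h + 2)*(h + 4)*(h - 1)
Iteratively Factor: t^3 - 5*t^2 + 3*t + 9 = (t - 3)*(t^2 - 2*t - 3) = (t - 3)*(t + 1)*(t - 3)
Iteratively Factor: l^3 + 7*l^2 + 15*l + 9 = (l + 3)*(l^2 + 4*l + 3) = (l + 1)*(l + 3)*(l + 3)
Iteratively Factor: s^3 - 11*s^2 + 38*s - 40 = (s - 5)*(s^2 - 6*s + 8) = (s - 5)*(s - 4)*(s - 2)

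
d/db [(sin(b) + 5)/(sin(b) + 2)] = -3*cos(b)/(sin(b) + 2)^2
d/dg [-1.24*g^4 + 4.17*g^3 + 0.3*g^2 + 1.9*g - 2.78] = -4.96*g^3 + 12.51*g^2 + 0.6*g + 1.9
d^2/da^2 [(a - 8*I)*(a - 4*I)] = 2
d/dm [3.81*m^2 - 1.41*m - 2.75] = 7.62*m - 1.41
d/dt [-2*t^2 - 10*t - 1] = -4*t - 10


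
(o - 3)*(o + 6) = o^2 + 3*o - 18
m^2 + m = m*(m + 1)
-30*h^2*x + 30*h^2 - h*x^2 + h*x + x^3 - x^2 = (-6*h + x)*(5*h + x)*(x - 1)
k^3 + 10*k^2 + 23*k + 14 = (k + 1)*(k + 2)*(k + 7)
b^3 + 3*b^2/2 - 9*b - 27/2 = (b - 3)*(b + 3/2)*(b + 3)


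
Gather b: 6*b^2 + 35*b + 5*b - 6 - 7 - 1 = 6*b^2 + 40*b - 14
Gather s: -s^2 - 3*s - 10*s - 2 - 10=-s^2 - 13*s - 12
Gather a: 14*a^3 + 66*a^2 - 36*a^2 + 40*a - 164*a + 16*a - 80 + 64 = 14*a^3 + 30*a^2 - 108*a - 16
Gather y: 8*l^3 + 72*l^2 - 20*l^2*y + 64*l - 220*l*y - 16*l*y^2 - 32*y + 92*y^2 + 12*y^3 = 8*l^3 + 72*l^2 + 64*l + 12*y^3 + y^2*(92 - 16*l) + y*(-20*l^2 - 220*l - 32)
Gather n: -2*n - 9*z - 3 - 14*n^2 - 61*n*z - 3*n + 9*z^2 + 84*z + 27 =-14*n^2 + n*(-61*z - 5) + 9*z^2 + 75*z + 24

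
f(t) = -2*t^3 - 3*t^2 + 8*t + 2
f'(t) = -6*t^2 - 6*t + 8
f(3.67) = -107.91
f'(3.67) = -94.83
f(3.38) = -82.46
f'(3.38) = -80.83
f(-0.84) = -5.65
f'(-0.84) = 8.81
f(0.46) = 4.85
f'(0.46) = 3.97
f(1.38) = 2.07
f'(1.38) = -11.71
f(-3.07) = 7.03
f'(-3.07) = -30.13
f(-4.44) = 82.40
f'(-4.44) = -83.64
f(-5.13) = 152.02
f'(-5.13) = -119.12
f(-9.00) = 1145.00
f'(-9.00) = -424.00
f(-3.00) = 5.00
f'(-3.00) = -28.00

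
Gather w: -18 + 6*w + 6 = 6*w - 12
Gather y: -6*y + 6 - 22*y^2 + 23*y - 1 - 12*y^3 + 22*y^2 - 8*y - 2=-12*y^3 + 9*y + 3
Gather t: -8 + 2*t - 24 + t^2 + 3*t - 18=t^2 + 5*t - 50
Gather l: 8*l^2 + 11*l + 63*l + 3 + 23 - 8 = 8*l^2 + 74*l + 18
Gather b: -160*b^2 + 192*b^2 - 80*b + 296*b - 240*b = 32*b^2 - 24*b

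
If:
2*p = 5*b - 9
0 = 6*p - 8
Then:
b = 7/3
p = 4/3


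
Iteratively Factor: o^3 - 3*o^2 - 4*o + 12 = (o - 2)*(o^2 - o - 6) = (o - 2)*(o + 2)*(o - 3)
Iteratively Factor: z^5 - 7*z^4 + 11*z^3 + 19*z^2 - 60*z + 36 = (z - 2)*(z^4 - 5*z^3 + z^2 + 21*z - 18) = (z - 3)*(z - 2)*(z^3 - 2*z^2 - 5*z + 6) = (z - 3)^2*(z - 2)*(z^2 + z - 2) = (z - 3)^2*(z - 2)*(z - 1)*(z + 2)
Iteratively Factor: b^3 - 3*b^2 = (b - 3)*(b^2) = b*(b - 3)*(b)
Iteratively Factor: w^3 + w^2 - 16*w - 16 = (w + 1)*(w^2 - 16) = (w + 1)*(w + 4)*(w - 4)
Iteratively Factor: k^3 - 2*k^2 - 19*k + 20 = (k - 1)*(k^2 - k - 20) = (k - 5)*(k - 1)*(k + 4)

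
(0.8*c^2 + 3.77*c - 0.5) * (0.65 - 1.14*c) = -0.912*c^3 - 3.7778*c^2 + 3.0205*c - 0.325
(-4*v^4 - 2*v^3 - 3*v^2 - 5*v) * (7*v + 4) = -28*v^5 - 30*v^4 - 29*v^3 - 47*v^2 - 20*v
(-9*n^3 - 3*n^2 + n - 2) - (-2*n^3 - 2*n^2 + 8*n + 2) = -7*n^3 - n^2 - 7*n - 4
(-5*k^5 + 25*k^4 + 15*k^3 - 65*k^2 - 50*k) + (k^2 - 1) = -5*k^5 + 25*k^4 + 15*k^3 - 64*k^2 - 50*k - 1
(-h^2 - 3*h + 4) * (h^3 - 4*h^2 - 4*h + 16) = -h^5 + h^4 + 20*h^3 - 20*h^2 - 64*h + 64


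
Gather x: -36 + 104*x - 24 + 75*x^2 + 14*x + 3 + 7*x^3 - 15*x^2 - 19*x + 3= 7*x^3 + 60*x^2 + 99*x - 54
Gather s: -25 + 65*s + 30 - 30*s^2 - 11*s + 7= -30*s^2 + 54*s + 12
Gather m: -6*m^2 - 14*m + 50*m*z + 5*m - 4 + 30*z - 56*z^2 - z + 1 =-6*m^2 + m*(50*z - 9) - 56*z^2 + 29*z - 3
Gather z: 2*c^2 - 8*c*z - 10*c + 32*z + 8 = 2*c^2 - 10*c + z*(32 - 8*c) + 8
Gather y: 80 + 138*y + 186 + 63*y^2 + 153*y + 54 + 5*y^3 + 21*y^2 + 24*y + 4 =5*y^3 + 84*y^2 + 315*y + 324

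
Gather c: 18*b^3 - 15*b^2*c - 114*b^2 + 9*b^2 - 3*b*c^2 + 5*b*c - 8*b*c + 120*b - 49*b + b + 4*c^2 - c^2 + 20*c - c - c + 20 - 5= 18*b^3 - 105*b^2 + 72*b + c^2*(3 - 3*b) + c*(-15*b^2 - 3*b + 18) + 15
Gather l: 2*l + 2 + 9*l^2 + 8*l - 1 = 9*l^2 + 10*l + 1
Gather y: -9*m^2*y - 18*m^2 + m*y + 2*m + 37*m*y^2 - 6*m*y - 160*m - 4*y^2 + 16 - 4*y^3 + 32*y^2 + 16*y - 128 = -18*m^2 - 158*m - 4*y^3 + y^2*(37*m + 28) + y*(-9*m^2 - 5*m + 16) - 112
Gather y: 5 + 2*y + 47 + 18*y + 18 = 20*y + 70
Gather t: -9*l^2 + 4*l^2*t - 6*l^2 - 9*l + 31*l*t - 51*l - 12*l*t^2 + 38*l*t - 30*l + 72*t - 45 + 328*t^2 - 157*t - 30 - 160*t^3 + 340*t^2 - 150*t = -15*l^2 - 90*l - 160*t^3 + t^2*(668 - 12*l) + t*(4*l^2 + 69*l - 235) - 75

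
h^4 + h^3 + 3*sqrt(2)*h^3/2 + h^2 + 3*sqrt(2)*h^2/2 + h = h*(h + 1)*(h + sqrt(2)/2)*(h + sqrt(2))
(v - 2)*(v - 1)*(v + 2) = v^3 - v^2 - 4*v + 4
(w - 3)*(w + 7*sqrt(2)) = w^2 - 3*w + 7*sqrt(2)*w - 21*sqrt(2)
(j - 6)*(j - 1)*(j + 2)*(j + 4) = j^4 - j^3 - 28*j^2 - 20*j + 48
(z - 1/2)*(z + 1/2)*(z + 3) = z^3 + 3*z^2 - z/4 - 3/4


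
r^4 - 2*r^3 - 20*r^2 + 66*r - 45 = (r - 3)^2*(r - 1)*(r + 5)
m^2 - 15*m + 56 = (m - 8)*(m - 7)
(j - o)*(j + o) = j^2 - o^2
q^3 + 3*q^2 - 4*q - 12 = (q - 2)*(q + 2)*(q + 3)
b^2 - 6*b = b*(b - 6)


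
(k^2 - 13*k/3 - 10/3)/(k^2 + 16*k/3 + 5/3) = (3*k^2 - 13*k - 10)/(3*k^2 + 16*k + 5)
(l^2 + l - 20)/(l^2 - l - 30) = (l - 4)/(l - 6)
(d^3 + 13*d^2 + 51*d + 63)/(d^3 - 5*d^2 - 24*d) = (d^2 + 10*d + 21)/(d*(d - 8))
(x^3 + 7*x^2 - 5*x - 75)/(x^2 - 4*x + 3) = (x^2 + 10*x + 25)/(x - 1)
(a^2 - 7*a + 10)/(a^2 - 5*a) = (a - 2)/a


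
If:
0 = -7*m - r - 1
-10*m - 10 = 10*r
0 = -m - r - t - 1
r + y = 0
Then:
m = 0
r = -1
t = 0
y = 1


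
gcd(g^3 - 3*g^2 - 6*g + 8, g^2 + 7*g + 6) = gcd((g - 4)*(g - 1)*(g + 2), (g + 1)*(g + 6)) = 1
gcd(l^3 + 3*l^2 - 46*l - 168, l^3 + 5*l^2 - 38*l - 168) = l + 4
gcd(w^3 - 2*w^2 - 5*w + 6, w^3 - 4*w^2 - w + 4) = w - 1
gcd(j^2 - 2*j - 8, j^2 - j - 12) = j - 4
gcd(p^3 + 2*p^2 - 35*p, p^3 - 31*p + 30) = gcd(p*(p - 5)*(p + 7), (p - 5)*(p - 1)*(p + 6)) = p - 5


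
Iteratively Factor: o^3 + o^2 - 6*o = (o)*(o^2 + o - 6) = o*(o - 2)*(o + 3)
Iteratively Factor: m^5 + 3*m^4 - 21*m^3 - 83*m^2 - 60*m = (m)*(m^4 + 3*m^3 - 21*m^2 - 83*m - 60) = m*(m + 3)*(m^3 - 21*m - 20) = m*(m + 1)*(m + 3)*(m^2 - m - 20) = m*(m - 5)*(m + 1)*(m + 3)*(m + 4)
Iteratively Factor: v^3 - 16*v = (v)*(v^2 - 16) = v*(v + 4)*(v - 4)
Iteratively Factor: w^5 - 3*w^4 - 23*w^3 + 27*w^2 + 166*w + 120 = (w + 1)*(w^4 - 4*w^3 - 19*w^2 + 46*w + 120) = (w - 5)*(w + 1)*(w^3 + w^2 - 14*w - 24) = (w - 5)*(w - 4)*(w + 1)*(w^2 + 5*w + 6) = (w - 5)*(w - 4)*(w + 1)*(w + 2)*(w + 3)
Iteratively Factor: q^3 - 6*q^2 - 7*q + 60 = (q - 4)*(q^2 - 2*q - 15) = (q - 5)*(q - 4)*(q + 3)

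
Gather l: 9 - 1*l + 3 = 12 - l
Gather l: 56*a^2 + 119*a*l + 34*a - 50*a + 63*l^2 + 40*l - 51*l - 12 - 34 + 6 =56*a^2 - 16*a + 63*l^2 + l*(119*a - 11) - 40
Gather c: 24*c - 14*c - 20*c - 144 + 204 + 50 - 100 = 10 - 10*c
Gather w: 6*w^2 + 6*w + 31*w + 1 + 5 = 6*w^2 + 37*w + 6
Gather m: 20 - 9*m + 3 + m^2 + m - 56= m^2 - 8*m - 33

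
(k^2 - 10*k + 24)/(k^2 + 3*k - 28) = (k - 6)/(k + 7)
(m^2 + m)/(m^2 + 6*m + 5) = m/(m + 5)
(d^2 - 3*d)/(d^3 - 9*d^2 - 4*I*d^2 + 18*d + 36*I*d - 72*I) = d/(d^2 + d*(-6 - 4*I) + 24*I)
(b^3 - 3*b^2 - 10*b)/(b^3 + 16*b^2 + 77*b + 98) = b*(b - 5)/(b^2 + 14*b + 49)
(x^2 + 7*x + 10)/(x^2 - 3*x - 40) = (x + 2)/(x - 8)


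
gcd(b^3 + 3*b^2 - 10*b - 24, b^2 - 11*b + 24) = b - 3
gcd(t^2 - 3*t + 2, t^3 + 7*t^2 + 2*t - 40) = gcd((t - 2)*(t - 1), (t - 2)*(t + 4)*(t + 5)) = t - 2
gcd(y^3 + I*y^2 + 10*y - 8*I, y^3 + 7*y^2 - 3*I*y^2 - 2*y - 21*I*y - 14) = y^2 - 3*I*y - 2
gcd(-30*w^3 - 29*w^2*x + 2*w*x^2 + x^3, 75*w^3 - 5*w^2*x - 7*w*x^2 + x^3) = -5*w + x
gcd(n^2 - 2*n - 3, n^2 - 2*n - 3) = n^2 - 2*n - 3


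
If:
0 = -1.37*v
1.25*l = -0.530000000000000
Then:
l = -0.42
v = 0.00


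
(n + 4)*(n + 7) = n^2 + 11*n + 28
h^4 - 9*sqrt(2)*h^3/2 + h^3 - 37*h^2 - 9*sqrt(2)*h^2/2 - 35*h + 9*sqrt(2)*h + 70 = (h - 1)*(h + 2)*(h - 7*sqrt(2))*(h + 5*sqrt(2)/2)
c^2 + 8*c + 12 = (c + 2)*(c + 6)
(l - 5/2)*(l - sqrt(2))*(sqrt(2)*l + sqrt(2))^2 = 2*l^4 - 2*sqrt(2)*l^3 - l^3 - 8*l^2 + sqrt(2)*l^2 - 5*l + 8*sqrt(2)*l + 5*sqrt(2)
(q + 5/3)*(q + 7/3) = q^2 + 4*q + 35/9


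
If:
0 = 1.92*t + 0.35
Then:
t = -0.18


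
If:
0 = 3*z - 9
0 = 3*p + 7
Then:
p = -7/3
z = 3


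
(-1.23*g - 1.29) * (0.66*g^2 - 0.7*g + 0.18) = -0.8118*g^3 + 0.00959999999999994*g^2 + 0.6816*g - 0.2322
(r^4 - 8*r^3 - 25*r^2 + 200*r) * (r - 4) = r^5 - 12*r^4 + 7*r^3 + 300*r^2 - 800*r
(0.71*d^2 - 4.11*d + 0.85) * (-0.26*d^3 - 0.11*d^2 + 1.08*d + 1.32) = -0.1846*d^5 + 0.9905*d^4 + 0.9979*d^3 - 3.5951*d^2 - 4.5072*d + 1.122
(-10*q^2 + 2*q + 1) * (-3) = 30*q^2 - 6*q - 3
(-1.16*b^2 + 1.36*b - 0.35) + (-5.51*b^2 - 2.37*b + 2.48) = -6.67*b^2 - 1.01*b + 2.13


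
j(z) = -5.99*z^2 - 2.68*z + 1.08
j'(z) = -11.98*z - 2.68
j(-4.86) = -127.38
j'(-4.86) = 55.54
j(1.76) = -22.19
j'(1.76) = -23.76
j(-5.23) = -148.75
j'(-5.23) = 59.98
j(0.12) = 0.67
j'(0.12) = -4.12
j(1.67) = -20.10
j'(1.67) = -22.69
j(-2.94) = -42.82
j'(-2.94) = 32.54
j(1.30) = -12.53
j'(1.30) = -18.25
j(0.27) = -0.08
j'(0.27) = -5.91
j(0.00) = 1.08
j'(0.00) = -2.68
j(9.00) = -508.23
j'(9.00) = -110.50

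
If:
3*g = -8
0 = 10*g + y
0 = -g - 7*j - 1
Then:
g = -8/3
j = 5/21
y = 80/3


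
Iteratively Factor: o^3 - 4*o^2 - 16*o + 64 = (o - 4)*(o^2 - 16) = (o - 4)^2*(o + 4)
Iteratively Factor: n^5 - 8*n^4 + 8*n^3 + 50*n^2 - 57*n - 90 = (n + 2)*(n^4 - 10*n^3 + 28*n^2 - 6*n - 45) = (n - 3)*(n + 2)*(n^3 - 7*n^2 + 7*n + 15) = (n - 3)*(n + 1)*(n + 2)*(n^2 - 8*n + 15) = (n - 3)^2*(n + 1)*(n + 2)*(n - 5)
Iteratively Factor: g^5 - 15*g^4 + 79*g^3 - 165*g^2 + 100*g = (g - 1)*(g^4 - 14*g^3 + 65*g^2 - 100*g) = (g - 4)*(g - 1)*(g^3 - 10*g^2 + 25*g) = (g - 5)*(g - 4)*(g - 1)*(g^2 - 5*g) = g*(g - 5)*(g - 4)*(g - 1)*(g - 5)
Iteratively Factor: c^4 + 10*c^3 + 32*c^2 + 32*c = (c + 2)*(c^3 + 8*c^2 + 16*c) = (c + 2)*(c + 4)*(c^2 + 4*c) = c*(c + 2)*(c + 4)*(c + 4)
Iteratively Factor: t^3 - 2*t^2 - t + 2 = (t + 1)*(t^2 - 3*t + 2) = (t - 1)*(t + 1)*(t - 2)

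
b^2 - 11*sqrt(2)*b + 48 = (b - 8*sqrt(2))*(b - 3*sqrt(2))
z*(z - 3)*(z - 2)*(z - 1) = z^4 - 6*z^3 + 11*z^2 - 6*z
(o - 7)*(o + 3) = o^2 - 4*o - 21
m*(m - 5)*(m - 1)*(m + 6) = m^4 - 31*m^2 + 30*m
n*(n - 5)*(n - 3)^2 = n^4 - 11*n^3 + 39*n^2 - 45*n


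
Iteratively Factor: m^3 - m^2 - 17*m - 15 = (m + 3)*(m^2 - 4*m - 5) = (m - 5)*(m + 3)*(m + 1)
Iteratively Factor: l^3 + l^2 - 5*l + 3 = (l + 3)*(l^2 - 2*l + 1) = (l - 1)*(l + 3)*(l - 1)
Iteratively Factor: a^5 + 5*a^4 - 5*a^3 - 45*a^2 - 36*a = (a + 4)*(a^4 + a^3 - 9*a^2 - 9*a) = (a + 3)*(a + 4)*(a^3 - 2*a^2 - 3*a) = (a - 3)*(a + 3)*(a + 4)*(a^2 + a) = (a - 3)*(a + 1)*(a + 3)*(a + 4)*(a)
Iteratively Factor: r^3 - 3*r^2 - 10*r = (r - 5)*(r^2 + 2*r) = (r - 5)*(r + 2)*(r)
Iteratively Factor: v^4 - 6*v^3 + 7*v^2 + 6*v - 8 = (v - 4)*(v^3 - 2*v^2 - v + 2) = (v - 4)*(v - 1)*(v^2 - v - 2) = (v - 4)*(v - 2)*(v - 1)*(v + 1)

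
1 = 1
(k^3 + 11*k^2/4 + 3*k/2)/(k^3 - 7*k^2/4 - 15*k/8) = 2*(k + 2)/(2*k - 5)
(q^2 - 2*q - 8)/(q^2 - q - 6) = (q - 4)/(q - 3)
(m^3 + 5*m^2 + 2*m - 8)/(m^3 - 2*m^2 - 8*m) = (m^2 + 3*m - 4)/(m*(m - 4))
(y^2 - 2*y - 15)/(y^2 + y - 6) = (y - 5)/(y - 2)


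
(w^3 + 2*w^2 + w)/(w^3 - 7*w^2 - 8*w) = (w + 1)/(w - 8)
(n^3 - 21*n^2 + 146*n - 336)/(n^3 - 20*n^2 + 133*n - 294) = (n - 8)/(n - 7)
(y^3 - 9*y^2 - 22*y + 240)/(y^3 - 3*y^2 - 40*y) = (y - 6)/y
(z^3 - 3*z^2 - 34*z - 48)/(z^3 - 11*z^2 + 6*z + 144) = (z + 2)/(z - 6)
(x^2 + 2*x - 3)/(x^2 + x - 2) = (x + 3)/(x + 2)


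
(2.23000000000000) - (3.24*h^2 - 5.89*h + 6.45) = -3.24*h^2 + 5.89*h - 4.22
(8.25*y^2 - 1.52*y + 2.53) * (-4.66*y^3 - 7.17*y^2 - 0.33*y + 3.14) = -38.445*y^5 - 52.0693*y^4 - 3.6139*y^3 + 8.2665*y^2 - 5.6077*y + 7.9442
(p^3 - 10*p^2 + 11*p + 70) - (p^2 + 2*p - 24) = p^3 - 11*p^2 + 9*p + 94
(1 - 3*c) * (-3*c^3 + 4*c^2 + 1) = 9*c^4 - 15*c^3 + 4*c^2 - 3*c + 1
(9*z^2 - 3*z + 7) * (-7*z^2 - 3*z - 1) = -63*z^4 - 6*z^3 - 49*z^2 - 18*z - 7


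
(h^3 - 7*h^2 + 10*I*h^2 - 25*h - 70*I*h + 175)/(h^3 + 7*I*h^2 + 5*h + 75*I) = (h - 7)/(h - 3*I)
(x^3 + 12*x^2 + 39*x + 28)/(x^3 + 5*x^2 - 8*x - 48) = (x^2 + 8*x + 7)/(x^2 + x - 12)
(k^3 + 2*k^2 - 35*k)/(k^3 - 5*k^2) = (k + 7)/k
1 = 1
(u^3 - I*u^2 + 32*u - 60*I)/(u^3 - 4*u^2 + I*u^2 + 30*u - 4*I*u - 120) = (u - 2*I)/(u - 4)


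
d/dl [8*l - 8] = 8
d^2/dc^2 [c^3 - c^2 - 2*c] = 6*c - 2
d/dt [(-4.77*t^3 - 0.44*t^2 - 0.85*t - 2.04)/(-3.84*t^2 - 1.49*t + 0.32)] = (18.3168*t^4 + 14.2146*t^3 - 7.1876*t^2 - 15.9488*t - 3.3116)/(14.7456*t^4 + 11.4432*t^3 - 0.2375*t^2 - 0.9536*t + 0.1024)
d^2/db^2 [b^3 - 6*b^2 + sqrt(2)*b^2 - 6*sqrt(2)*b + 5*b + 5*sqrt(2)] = 6*b - 12 + 2*sqrt(2)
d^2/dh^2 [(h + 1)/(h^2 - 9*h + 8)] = 2*((8 - 3*h)*(h^2 - 9*h + 8) + (h + 1)*(2*h - 9)^2)/(h^2 - 9*h + 8)^3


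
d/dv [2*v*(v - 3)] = 4*v - 6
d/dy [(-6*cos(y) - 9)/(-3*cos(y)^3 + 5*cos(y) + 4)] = 12*(-sin(y) + 12*sin(2*y) + 27*sin(3*y) + 6*sin(4*y))/(11*cos(y) - 3*cos(3*y) + 16)^2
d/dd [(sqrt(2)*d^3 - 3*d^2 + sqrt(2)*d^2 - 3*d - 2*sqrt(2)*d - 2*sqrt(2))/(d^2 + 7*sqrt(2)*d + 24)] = (sqrt(2)*d^4 + 28*d^3 + 17*d^2 + 53*sqrt(2)*d^2 - 144*d + 52*sqrt(2)*d - 48*sqrt(2) - 44)/(d^4 + 14*sqrt(2)*d^3 + 146*d^2 + 336*sqrt(2)*d + 576)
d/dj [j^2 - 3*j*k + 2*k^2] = 2*j - 3*k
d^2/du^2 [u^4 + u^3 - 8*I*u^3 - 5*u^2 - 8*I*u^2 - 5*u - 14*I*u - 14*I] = 12*u^2 + u*(6 - 48*I) - 10 - 16*I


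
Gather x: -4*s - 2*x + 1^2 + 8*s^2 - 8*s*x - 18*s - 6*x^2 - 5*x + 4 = 8*s^2 - 22*s - 6*x^2 + x*(-8*s - 7) + 5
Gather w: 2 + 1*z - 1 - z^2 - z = 1 - z^2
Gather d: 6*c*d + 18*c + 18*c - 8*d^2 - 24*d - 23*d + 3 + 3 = 36*c - 8*d^2 + d*(6*c - 47) + 6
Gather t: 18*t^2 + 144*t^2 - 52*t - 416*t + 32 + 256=162*t^2 - 468*t + 288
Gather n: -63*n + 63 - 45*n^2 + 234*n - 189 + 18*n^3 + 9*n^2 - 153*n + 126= 18*n^3 - 36*n^2 + 18*n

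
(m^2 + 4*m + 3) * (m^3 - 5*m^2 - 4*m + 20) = m^5 - m^4 - 21*m^3 - 11*m^2 + 68*m + 60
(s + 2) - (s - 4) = 6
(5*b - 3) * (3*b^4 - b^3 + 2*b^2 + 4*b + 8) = 15*b^5 - 14*b^4 + 13*b^3 + 14*b^2 + 28*b - 24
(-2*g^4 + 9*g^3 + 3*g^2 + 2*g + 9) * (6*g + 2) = -12*g^5 + 50*g^4 + 36*g^3 + 18*g^2 + 58*g + 18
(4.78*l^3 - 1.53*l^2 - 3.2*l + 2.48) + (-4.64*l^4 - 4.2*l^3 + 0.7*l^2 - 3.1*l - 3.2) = -4.64*l^4 + 0.58*l^3 - 0.83*l^2 - 6.3*l - 0.72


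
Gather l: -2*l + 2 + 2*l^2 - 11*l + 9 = 2*l^2 - 13*l + 11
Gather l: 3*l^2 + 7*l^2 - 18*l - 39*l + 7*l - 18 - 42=10*l^2 - 50*l - 60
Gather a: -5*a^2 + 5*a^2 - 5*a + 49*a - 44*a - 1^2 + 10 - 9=0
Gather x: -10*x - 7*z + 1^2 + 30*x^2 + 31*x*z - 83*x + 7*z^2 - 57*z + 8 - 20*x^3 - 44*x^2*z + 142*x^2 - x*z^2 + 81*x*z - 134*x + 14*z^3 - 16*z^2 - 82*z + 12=-20*x^3 + x^2*(172 - 44*z) + x*(-z^2 + 112*z - 227) + 14*z^3 - 9*z^2 - 146*z + 21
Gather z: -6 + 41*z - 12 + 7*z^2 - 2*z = 7*z^2 + 39*z - 18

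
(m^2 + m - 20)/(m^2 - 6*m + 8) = (m + 5)/(m - 2)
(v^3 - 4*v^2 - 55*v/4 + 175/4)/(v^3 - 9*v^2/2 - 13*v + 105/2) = (v - 5/2)/(v - 3)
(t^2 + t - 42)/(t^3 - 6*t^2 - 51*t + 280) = (t - 6)/(t^2 - 13*t + 40)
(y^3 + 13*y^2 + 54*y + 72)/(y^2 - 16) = (y^2 + 9*y + 18)/(y - 4)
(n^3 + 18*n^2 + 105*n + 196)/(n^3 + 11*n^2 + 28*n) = (n + 7)/n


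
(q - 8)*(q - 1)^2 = q^3 - 10*q^2 + 17*q - 8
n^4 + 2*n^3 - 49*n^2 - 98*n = n*(n - 7)*(n + 2)*(n + 7)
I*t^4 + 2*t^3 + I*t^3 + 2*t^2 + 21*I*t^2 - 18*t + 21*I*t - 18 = (t - 6*I)*(t + I)*(t + 3*I)*(I*t + I)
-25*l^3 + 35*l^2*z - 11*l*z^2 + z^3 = (-5*l + z)^2*(-l + z)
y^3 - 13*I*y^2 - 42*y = y*(y - 7*I)*(y - 6*I)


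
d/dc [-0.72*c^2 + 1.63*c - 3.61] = 1.63 - 1.44*c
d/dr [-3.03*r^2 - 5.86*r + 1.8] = -6.06*r - 5.86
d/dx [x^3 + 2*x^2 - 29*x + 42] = 3*x^2 + 4*x - 29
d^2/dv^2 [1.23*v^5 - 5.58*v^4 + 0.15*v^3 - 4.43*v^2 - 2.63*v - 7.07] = 24.6*v^3 - 66.96*v^2 + 0.9*v - 8.86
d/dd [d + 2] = 1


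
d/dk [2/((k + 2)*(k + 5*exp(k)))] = -(2*k + 2*(k + 2)*(5*exp(k) + 1) + 10*exp(k))/((k + 2)^2*(k + 5*exp(k))^2)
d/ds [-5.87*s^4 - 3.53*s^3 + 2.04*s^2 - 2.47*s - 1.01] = -23.48*s^3 - 10.59*s^2 + 4.08*s - 2.47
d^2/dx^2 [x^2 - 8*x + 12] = 2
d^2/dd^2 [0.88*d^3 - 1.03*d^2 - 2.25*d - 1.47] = 5.28*d - 2.06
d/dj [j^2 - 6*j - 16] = 2*j - 6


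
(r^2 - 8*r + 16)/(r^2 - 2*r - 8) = (r - 4)/(r + 2)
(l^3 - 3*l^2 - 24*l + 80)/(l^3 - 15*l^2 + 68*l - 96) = (l^2 + l - 20)/(l^2 - 11*l + 24)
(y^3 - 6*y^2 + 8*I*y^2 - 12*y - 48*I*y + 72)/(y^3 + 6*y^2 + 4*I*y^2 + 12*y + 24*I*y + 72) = (y^2 + 2*y*(-3 + I) - 12*I)/(y^2 + 2*y*(3 - I) - 12*I)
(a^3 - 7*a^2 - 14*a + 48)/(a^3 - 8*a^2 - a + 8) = (a^2 + a - 6)/(a^2 - 1)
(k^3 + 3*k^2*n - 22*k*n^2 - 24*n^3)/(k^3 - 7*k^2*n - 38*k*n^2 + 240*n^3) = (k^2 - 3*k*n - 4*n^2)/(k^2 - 13*k*n + 40*n^2)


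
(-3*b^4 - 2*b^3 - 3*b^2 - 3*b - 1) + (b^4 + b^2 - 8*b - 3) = -2*b^4 - 2*b^3 - 2*b^2 - 11*b - 4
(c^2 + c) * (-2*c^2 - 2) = -2*c^4 - 2*c^3 - 2*c^2 - 2*c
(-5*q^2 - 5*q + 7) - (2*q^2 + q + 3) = -7*q^2 - 6*q + 4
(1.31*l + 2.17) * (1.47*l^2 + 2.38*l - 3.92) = 1.9257*l^3 + 6.3077*l^2 + 0.029399999999999*l - 8.5064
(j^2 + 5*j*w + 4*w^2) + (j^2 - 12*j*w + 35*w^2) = 2*j^2 - 7*j*w + 39*w^2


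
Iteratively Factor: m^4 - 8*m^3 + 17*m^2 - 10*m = (m)*(m^3 - 8*m^2 + 17*m - 10) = m*(m - 5)*(m^2 - 3*m + 2) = m*(m - 5)*(m - 1)*(m - 2)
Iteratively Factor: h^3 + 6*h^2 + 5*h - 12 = (h - 1)*(h^2 + 7*h + 12) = (h - 1)*(h + 3)*(h + 4)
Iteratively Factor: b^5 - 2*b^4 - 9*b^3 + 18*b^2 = (b + 3)*(b^4 - 5*b^3 + 6*b^2) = b*(b + 3)*(b^3 - 5*b^2 + 6*b) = b*(b - 2)*(b + 3)*(b^2 - 3*b) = b^2*(b - 2)*(b + 3)*(b - 3)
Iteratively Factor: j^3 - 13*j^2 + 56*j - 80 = (j - 4)*(j^2 - 9*j + 20) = (j - 4)^2*(j - 5)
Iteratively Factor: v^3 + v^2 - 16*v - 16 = (v - 4)*(v^2 + 5*v + 4) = (v - 4)*(v + 1)*(v + 4)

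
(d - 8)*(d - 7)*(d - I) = d^3 - 15*d^2 - I*d^2 + 56*d + 15*I*d - 56*I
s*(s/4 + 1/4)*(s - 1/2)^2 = s^4/4 - 3*s^2/16 + s/16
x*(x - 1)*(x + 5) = x^3 + 4*x^2 - 5*x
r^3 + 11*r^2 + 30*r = r*(r + 5)*(r + 6)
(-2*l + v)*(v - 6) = -2*l*v + 12*l + v^2 - 6*v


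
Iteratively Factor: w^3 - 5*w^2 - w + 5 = (w - 5)*(w^2 - 1) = (w - 5)*(w + 1)*(w - 1)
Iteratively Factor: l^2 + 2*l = (l + 2)*(l)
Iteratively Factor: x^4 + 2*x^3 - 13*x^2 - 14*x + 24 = (x - 1)*(x^3 + 3*x^2 - 10*x - 24) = (x - 3)*(x - 1)*(x^2 + 6*x + 8) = (x - 3)*(x - 1)*(x + 4)*(x + 2)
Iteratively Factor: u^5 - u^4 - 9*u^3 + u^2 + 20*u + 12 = (u + 1)*(u^4 - 2*u^3 - 7*u^2 + 8*u + 12) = (u - 2)*(u + 1)*(u^3 - 7*u - 6) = (u - 2)*(u + 1)^2*(u^2 - u - 6) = (u - 2)*(u + 1)^2*(u + 2)*(u - 3)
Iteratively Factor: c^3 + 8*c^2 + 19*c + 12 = (c + 1)*(c^2 + 7*c + 12) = (c + 1)*(c + 3)*(c + 4)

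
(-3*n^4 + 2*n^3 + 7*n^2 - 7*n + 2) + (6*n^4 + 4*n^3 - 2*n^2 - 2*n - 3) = 3*n^4 + 6*n^3 + 5*n^2 - 9*n - 1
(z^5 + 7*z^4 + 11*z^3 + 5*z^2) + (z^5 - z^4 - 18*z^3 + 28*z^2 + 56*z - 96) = 2*z^5 + 6*z^4 - 7*z^3 + 33*z^2 + 56*z - 96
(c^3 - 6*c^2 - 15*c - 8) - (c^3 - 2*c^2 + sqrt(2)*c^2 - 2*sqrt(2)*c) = -4*c^2 - sqrt(2)*c^2 - 15*c + 2*sqrt(2)*c - 8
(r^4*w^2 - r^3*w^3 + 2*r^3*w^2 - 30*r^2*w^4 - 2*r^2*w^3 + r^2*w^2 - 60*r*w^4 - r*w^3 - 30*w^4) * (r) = r^5*w^2 - r^4*w^3 + 2*r^4*w^2 - 30*r^3*w^4 - 2*r^3*w^3 + r^3*w^2 - 60*r^2*w^4 - r^2*w^3 - 30*r*w^4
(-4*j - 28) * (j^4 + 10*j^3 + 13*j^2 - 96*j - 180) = -4*j^5 - 68*j^4 - 332*j^3 + 20*j^2 + 3408*j + 5040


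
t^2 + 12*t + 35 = (t + 5)*(t + 7)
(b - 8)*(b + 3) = b^2 - 5*b - 24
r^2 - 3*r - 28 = (r - 7)*(r + 4)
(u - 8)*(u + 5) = u^2 - 3*u - 40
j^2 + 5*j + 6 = (j + 2)*(j + 3)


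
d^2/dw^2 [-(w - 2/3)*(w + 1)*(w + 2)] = -6*w - 14/3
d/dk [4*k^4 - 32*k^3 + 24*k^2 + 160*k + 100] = 16*k^3 - 96*k^2 + 48*k + 160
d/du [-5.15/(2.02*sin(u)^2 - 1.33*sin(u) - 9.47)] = (20.806*sin(u) - 6.8495)*cos(u)/(-2.02*sin(u)^2 + 1.33*sin(u) + 9.47)^2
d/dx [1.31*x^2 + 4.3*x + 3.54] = 2.62*x + 4.3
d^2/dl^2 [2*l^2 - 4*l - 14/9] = 4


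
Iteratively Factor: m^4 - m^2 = (m)*(m^3 - m) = m*(m - 1)*(m^2 + m) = m*(m - 1)*(m + 1)*(m)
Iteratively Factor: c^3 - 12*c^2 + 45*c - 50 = (c - 5)*(c^2 - 7*c + 10) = (c - 5)^2*(c - 2)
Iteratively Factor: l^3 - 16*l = (l + 4)*(l^2 - 4*l) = l*(l + 4)*(l - 4)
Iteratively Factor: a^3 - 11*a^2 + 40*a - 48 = (a - 4)*(a^2 - 7*a + 12) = (a - 4)^2*(a - 3)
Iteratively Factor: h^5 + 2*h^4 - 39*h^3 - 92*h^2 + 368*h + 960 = (h - 5)*(h^4 + 7*h^3 - 4*h^2 - 112*h - 192) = (h - 5)*(h + 4)*(h^3 + 3*h^2 - 16*h - 48) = (h - 5)*(h + 3)*(h + 4)*(h^2 - 16) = (h - 5)*(h + 3)*(h + 4)^2*(h - 4)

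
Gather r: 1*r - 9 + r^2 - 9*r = r^2 - 8*r - 9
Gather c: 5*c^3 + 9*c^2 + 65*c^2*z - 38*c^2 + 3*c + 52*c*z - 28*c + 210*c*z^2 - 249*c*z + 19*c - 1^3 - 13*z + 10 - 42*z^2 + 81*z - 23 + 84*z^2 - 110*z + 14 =5*c^3 + c^2*(65*z - 29) + c*(210*z^2 - 197*z - 6) + 42*z^2 - 42*z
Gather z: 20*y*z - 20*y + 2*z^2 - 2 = 20*y*z - 20*y + 2*z^2 - 2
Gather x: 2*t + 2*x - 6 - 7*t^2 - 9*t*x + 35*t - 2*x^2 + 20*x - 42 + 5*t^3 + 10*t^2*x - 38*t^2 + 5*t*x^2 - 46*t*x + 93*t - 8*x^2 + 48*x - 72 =5*t^3 - 45*t^2 + 130*t + x^2*(5*t - 10) + x*(10*t^2 - 55*t + 70) - 120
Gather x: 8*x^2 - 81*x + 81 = 8*x^2 - 81*x + 81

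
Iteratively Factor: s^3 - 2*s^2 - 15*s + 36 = (s + 4)*(s^2 - 6*s + 9) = (s - 3)*(s + 4)*(s - 3)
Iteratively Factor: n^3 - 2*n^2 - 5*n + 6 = (n - 3)*(n^2 + n - 2) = (n - 3)*(n + 2)*(n - 1)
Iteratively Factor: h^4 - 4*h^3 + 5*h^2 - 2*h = (h - 1)*(h^3 - 3*h^2 + 2*h) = (h - 1)^2*(h^2 - 2*h) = (h - 2)*(h - 1)^2*(h)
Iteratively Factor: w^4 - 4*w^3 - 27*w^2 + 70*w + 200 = (w - 5)*(w^3 + w^2 - 22*w - 40) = (w - 5)^2*(w^2 + 6*w + 8) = (w - 5)^2*(w + 4)*(w + 2)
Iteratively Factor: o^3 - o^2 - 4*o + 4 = (o + 2)*(o^2 - 3*o + 2) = (o - 2)*(o + 2)*(o - 1)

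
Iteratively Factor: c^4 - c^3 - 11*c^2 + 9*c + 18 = (c - 3)*(c^3 + 2*c^2 - 5*c - 6) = (c - 3)*(c + 1)*(c^2 + c - 6) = (c - 3)*(c + 1)*(c + 3)*(c - 2)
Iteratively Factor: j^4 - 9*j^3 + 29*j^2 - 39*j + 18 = (j - 3)*(j^3 - 6*j^2 + 11*j - 6) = (j - 3)^2*(j^2 - 3*j + 2) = (j - 3)^2*(j - 1)*(j - 2)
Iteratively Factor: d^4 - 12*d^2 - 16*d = (d - 4)*(d^3 + 4*d^2 + 4*d) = (d - 4)*(d + 2)*(d^2 + 2*d) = d*(d - 4)*(d + 2)*(d + 2)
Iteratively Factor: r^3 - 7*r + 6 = (r + 3)*(r^2 - 3*r + 2) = (r - 1)*(r + 3)*(r - 2)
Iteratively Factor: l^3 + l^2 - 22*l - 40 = (l + 4)*(l^2 - 3*l - 10) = (l + 2)*(l + 4)*(l - 5)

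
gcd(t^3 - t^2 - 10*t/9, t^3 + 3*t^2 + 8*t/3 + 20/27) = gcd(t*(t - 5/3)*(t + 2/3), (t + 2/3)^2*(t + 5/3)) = t + 2/3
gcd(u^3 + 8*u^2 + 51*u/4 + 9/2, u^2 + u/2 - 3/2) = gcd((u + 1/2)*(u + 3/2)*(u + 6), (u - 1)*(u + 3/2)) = u + 3/2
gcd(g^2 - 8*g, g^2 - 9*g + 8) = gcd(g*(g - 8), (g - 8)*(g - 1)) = g - 8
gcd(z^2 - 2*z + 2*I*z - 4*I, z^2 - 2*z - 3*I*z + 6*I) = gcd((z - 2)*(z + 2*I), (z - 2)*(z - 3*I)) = z - 2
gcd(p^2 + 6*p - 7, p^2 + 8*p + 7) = p + 7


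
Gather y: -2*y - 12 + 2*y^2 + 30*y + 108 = 2*y^2 + 28*y + 96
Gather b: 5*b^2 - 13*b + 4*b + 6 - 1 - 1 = 5*b^2 - 9*b + 4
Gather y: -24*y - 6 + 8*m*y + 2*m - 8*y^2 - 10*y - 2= 2*m - 8*y^2 + y*(8*m - 34) - 8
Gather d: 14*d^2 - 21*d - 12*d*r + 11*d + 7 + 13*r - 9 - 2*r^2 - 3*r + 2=14*d^2 + d*(-12*r - 10) - 2*r^2 + 10*r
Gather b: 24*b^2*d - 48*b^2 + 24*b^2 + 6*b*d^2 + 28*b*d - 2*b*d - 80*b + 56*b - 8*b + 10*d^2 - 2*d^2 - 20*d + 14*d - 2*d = b^2*(24*d - 24) + b*(6*d^2 + 26*d - 32) + 8*d^2 - 8*d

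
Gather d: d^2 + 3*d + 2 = d^2 + 3*d + 2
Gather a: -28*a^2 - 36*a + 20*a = -28*a^2 - 16*a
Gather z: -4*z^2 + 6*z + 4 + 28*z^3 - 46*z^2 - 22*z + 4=28*z^3 - 50*z^2 - 16*z + 8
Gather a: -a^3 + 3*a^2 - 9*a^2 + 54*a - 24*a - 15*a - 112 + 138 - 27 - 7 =-a^3 - 6*a^2 + 15*a - 8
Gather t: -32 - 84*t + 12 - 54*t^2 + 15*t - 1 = -54*t^2 - 69*t - 21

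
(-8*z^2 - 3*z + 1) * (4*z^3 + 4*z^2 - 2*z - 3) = -32*z^5 - 44*z^4 + 8*z^3 + 34*z^2 + 7*z - 3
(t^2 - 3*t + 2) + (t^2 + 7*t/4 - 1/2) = 2*t^2 - 5*t/4 + 3/2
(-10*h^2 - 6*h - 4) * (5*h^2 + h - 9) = -50*h^4 - 40*h^3 + 64*h^2 + 50*h + 36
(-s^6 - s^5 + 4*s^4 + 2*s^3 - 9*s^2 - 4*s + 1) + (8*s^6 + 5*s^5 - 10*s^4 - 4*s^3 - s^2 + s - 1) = 7*s^6 + 4*s^5 - 6*s^4 - 2*s^3 - 10*s^2 - 3*s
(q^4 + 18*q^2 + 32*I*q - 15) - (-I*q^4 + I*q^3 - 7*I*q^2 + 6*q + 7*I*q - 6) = q^4 + I*q^4 - I*q^3 + 18*q^2 + 7*I*q^2 - 6*q + 25*I*q - 9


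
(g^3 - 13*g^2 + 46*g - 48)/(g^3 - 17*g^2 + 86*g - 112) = (g - 3)/(g - 7)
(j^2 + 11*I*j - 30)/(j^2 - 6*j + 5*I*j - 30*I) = (j + 6*I)/(j - 6)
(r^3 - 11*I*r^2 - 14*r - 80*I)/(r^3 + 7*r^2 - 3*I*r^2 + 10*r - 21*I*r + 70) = (r - 8*I)/(r + 7)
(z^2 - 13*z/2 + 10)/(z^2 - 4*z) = (z - 5/2)/z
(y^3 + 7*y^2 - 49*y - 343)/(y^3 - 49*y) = (y + 7)/y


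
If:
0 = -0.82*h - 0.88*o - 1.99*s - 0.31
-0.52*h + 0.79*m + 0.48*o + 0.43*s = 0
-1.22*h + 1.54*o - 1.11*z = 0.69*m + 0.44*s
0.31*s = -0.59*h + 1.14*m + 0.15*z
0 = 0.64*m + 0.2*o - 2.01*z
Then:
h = -0.47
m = -0.17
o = -0.45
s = 0.24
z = -0.10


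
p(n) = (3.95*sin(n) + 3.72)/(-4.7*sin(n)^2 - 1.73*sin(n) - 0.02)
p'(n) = (9.4*sin(n)*cos(n) + 1.73*cos(n))*(3.95*sin(n) + 3.72)/(-4.7*sin(n)^2 - 1.73*sin(n) - 0.02)^2 + 3.95*cos(n)/(-4.7*sin(n)^2 - 1.73*sin(n) - 0.02)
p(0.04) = -40.10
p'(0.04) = 831.88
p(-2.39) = -0.99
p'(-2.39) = 6.10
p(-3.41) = -5.89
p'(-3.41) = -24.93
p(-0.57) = -3.49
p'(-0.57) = -28.89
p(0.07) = -24.37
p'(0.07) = 329.87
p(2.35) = -1.80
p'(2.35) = -2.17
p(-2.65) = -7.40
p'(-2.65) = 84.40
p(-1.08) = -0.11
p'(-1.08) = -1.02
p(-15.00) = -1.30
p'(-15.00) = 8.32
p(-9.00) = -19.87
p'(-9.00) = 402.82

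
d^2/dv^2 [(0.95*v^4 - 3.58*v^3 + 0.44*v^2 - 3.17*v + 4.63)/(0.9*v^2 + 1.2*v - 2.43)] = (1.539*v^6 + 6.15600000000001*v^5 - 4.2579*v^4 - 76.37832*v^3 + 158.22702*v^2 - 138.431592*v + 20.294892)/(0.729*v^6 + 2.916*v^5 - 2.0169*v^4 - 14.0184*v^3 + 5.44563*v^2 + 21.25764*v - 14.348907)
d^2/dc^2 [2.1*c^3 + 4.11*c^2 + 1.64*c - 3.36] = 12.6*c + 8.22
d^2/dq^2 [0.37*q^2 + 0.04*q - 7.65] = 0.740000000000000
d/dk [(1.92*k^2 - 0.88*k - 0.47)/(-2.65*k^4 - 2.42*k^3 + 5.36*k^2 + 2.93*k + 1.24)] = (10.176*k^5 - 2.3496*k^4 - 9.2412*k^3 + 6.9302*k^2 + 9.8*k + 0.2859)/(7.0225*k^8 + 12.826*k^7 - 22.5516*k^6 - 41.4714*k^5 + 7.9764*k^4 + 25.408*k^3 + 21.8777*k^2 + 7.2664*k + 1.5376)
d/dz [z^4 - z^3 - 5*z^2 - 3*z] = 4*z^3 - 3*z^2 - 10*z - 3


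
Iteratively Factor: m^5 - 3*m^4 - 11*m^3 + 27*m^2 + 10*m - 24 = (m - 2)*(m^4 - m^3 - 13*m^2 + m + 12) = (m - 2)*(m - 1)*(m^3 - 13*m - 12) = (m - 2)*(m - 1)*(m + 1)*(m^2 - m - 12) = (m - 2)*(m - 1)*(m + 1)*(m + 3)*(m - 4)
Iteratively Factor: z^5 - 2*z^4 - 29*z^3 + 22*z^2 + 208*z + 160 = (z + 1)*(z^4 - 3*z^3 - 26*z^2 + 48*z + 160) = (z + 1)*(z + 4)*(z^3 - 7*z^2 + 2*z + 40) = (z + 1)*(z + 2)*(z + 4)*(z^2 - 9*z + 20) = (z - 5)*(z + 1)*(z + 2)*(z + 4)*(z - 4)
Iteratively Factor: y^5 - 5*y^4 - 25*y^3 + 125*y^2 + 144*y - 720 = (y + 3)*(y^4 - 8*y^3 - y^2 + 128*y - 240) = (y - 4)*(y + 3)*(y^3 - 4*y^2 - 17*y + 60) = (y - 5)*(y - 4)*(y + 3)*(y^2 + y - 12) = (y - 5)*(y - 4)*(y - 3)*(y + 3)*(y + 4)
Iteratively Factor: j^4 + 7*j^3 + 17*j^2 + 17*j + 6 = (j + 1)*(j^3 + 6*j^2 + 11*j + 6) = (j + 1)^2*(j^2 + 5*j + 6) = (j + 1)^2*(j + 2)*(j + 3)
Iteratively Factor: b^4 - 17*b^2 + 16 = (b - 1)*(b^3 + b^2 - 16*b - 16) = (b - 4)*(b - 1)*(b^2 + 5*b + 4) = (b - 4)*(b - 1)*(b + 1)*(b + 4)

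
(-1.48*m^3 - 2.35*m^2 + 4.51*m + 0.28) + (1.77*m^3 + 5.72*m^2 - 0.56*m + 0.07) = 0.29*m^3 + 3.37*m^2 + 3.95*m + 0.35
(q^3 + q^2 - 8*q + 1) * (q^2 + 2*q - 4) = q^5 + 3*q^4 - 10*q^3 - 19*q^2 + 34*q - 4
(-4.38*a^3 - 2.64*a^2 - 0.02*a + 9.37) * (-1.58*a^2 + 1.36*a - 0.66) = 6.9204*a^5 - 1.7856*a^4 - 0.668*a^3 - 13.0894*a^2 + 12.7564*a - 6.1842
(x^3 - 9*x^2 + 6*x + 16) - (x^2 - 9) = x^3 - 10*x^2 + 6*x + 25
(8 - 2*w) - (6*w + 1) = 7 - 8*w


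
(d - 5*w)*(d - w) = d^2 - 6*d*w + 5*w^2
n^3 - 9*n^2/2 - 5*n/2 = n*(n - 5)*(n + 1/2)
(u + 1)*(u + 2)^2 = u^3 + 5*u^2 + 8*u + 4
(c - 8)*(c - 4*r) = c^2 - 4*c*r - 8*c + 32*r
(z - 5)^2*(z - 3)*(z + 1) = z^4 - 12*z^3 + 42*z^2 - 20*z - 75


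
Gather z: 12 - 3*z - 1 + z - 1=10 - 2*z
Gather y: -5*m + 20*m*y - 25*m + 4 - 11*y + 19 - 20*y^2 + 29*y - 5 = -30*m - 20*y^2 + y*(20*m + 18) + 18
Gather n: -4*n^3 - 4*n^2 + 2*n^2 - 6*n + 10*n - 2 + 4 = -4*n^3 - 2*n^2 + 4*n + 2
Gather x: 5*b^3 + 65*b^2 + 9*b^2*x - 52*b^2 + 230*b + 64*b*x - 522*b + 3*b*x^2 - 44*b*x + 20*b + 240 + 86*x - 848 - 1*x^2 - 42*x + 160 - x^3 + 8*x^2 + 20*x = 5*b^3 + 13*b^2 - 272*b - x^3 + x^2*(3*b + 7) + x*(9*b^2 + 20*b + 64) - 448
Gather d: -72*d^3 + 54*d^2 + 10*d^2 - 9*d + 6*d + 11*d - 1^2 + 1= -72*d^3 + 64*d^2 + 8*d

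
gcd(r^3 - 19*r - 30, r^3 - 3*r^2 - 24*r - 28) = r + 2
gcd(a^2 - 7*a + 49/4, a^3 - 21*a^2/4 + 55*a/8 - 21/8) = a - 7/2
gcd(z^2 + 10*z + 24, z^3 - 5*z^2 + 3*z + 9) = 1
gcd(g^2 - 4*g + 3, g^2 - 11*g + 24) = g - 3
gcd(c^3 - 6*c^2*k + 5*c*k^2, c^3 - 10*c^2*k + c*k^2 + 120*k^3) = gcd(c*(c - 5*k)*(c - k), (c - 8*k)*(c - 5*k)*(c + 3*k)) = c - 5*k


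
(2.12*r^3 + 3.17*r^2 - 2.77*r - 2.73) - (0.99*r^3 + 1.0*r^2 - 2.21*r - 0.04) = 1.13*r^3 + 2.17*r^2 - 0.56*r - 2.69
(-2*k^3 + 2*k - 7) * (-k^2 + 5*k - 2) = 2*k^5 - 10*k^4 + 2*k^3 + 17*k^2 - 39*k + 14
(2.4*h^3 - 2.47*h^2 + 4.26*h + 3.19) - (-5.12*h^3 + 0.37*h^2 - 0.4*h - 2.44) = 7.52*h^3 - 2.84*h^2 + 4.66*h + 5.63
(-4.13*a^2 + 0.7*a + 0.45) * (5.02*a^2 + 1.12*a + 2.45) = -20.7326*a^4 - 1.1116*a^3 - 7.0755*a^2 + 2.219*a + 1.1025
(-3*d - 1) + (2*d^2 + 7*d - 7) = 2*d^2 + 4*d - 8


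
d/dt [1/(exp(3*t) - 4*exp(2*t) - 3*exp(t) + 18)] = (-3*exp(2*t) + 8*exp(t) + 3)*exp(t)/(exp(3*t) - 4*exp(2*t) - 3*exp(t) + 18)^2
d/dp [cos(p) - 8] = -sin(p)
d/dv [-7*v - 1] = -7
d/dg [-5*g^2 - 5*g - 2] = -10*g - 5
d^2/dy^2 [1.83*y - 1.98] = 0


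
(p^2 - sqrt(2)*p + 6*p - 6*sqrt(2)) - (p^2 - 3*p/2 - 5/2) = -sqrt(2)*p + 15*p/2 - 6*sqrt(2) + 5/2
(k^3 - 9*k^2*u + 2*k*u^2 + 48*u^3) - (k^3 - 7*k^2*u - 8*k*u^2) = -2*k^2*u + 10*k*u^2 + 48*u^3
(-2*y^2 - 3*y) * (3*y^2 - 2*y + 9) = -6*y^4 - 5*y^3 - 12*y^2 - 27*y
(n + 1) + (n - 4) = 2*n - 3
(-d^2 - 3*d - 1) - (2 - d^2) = -3*d - 3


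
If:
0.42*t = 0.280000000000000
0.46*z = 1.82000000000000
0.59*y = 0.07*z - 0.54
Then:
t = 0.67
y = -0.45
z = 3.96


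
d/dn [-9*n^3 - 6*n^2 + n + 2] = -27*n^2 - 12*n + 1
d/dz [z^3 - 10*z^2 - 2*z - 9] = 3*z^2 - 20*z - 2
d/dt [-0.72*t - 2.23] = -0.720000000000000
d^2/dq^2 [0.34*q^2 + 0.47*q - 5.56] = 0.680000000000000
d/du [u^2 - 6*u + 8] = 2*u - 6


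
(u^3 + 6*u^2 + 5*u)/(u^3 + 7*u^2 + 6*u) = (u + 5)/(u + 6)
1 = 1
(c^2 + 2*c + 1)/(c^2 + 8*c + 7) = (c + 1)/(c + 7)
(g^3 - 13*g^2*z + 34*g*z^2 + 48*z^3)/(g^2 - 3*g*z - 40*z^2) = (g^2 - 5*g*z - 6*z^2)/(g + 5*z)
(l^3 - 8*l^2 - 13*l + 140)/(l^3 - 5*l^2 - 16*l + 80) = (l - 7)/(l - 4)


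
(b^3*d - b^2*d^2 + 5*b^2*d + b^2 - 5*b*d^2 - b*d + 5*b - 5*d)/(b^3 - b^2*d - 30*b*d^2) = (-b^3*d + b^2*d^2 - 5*b^2*d - b^2 + 5*b*d^2 + b*d - 5*b + 5*d)/(b*(-b^2 + b*d + 30*d^2))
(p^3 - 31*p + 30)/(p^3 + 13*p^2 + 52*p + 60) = (p^2 - 6*p + 5)/(p^2 + 7*p + 10)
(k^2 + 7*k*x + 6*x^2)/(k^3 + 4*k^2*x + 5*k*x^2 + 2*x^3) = (k + 6*x)/(k^2 + 3*k*x + 2*x^2)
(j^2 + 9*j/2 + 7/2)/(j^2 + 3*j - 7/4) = 2*(j + 1)/(2*j - 1)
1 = 1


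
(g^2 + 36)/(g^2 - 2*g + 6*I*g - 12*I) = (g - 6*I)/(g - 2)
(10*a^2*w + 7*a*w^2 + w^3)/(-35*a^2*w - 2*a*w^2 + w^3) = (2*a + w)/(-7*a + w)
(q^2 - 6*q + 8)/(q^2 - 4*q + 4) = (q - 4)/(q - 2)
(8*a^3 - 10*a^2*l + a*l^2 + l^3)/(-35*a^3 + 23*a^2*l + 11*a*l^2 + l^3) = (-8*a^2 + 2*a*l + l^2)/(35*a^2 + 12*a*l + l^2)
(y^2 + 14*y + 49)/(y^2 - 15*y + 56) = (y^2 + 14*y + 49)/(y^2 - 15*y + 56)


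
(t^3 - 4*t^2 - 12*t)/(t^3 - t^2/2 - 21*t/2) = 2*(-t^2 + 4*t + 12)/(-2*t^2 + t + 21)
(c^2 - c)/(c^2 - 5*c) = (c - 1)/(c - 5)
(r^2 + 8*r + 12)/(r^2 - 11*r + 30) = (r^2 + 8*r + 12)/(r^2 - 11*r + 30)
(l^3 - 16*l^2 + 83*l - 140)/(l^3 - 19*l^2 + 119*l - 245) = (l - 4)/(l - 7)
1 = 1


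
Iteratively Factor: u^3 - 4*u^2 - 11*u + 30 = (u - 2)*(u^2 - 2*u - 15) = (u - 2)*(u + 3)*(u - 5)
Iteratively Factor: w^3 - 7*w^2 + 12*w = (w - 3)*(w^2 - 4*w) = w*(w - 3)*(w - 4)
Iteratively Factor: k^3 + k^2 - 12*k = (k + 4)*(k^2 - 3*k) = (k - 3)*(k + 4)*(k)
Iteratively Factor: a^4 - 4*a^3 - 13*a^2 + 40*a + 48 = (a + 1)*(a^3 - 5*a^2 - 8*a + 48) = (a + 1)*(a + 3)*(a^2 - 8*a + 16) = (a - 4)*(a + 1)*(a + 3)*(a - 4)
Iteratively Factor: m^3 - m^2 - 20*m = (m - 5)*(m^2 + 4*m) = (m - 5)*(m + 4)*(m)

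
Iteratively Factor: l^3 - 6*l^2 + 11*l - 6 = (l - 1)*(l^2 - 5*l + 6) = (l - 3)*(l - 1)*(l - 2)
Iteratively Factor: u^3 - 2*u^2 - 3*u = (u + 1)*(u^2 - 3*u) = u*(u + 1)*(u - 3)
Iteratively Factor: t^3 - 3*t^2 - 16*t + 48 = (t - 3)*(t^2 - 16) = (t - 4)*(t - 3)*(t + 4)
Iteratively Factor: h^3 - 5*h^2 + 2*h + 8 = (h - 2)*(h^2 - 3*h - 4) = (h - 2)*(h + 1)*(h - 4)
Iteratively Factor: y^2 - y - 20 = (y - 5)*(y + 4)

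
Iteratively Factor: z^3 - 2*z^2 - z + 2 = (z - 1)*(z^2 - z - 2) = (z - 1)*(z + 1)*(z - 2)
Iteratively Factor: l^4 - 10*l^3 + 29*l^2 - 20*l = (l - 4)*(l^3 - 6*l^2 + 5*l) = (l - 4)*(l - 1)*(l^2 - 5*l) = l*(l - 4)*(l - 1)*(l - 5)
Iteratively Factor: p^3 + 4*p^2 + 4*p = (p)*(p^2 + 4*p + 4) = p*(p + 2)*(p + 2)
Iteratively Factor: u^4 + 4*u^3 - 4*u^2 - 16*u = (u + 4)*(u^3 - 4*u) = u*(u + 4)*(u^2 - 4) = u*(u + 2)*(u + 4)*(u - 2)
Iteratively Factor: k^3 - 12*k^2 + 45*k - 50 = (k - 5)*(k^2 - 7*k + 10) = (k - 5)*(k - 2)*(k - 5)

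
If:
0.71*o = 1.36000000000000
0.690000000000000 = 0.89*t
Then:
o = 1.92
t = 0.78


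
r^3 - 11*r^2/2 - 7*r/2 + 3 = (r - 6)*(r - 1/2)*(r + 1)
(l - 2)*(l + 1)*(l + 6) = l^3 + 5*l^2 - 8*l - 12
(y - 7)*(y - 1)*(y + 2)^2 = y^4 - 4*y^3 - 21*y^2 - 4*y + 28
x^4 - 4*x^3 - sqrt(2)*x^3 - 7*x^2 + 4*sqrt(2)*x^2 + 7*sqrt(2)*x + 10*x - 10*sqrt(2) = (x - 5)*(x - 1)*(x + 2)*(x - sqrt(2))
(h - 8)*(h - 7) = h^2 - 15*h + 56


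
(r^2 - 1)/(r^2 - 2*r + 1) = (r + 1)/(r - 1)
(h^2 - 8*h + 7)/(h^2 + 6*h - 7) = (h - 7)/(h + 7)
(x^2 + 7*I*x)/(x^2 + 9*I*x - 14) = x/(x + 2*I)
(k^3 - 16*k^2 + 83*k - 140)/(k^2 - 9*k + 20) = k - 7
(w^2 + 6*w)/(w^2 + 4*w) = (w + 6)/(w + 4)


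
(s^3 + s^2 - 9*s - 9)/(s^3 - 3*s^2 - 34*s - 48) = (s^2 - 2*s - 3)/(s^2 - 6*s - 16)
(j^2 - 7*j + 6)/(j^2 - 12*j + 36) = (j - 1)/(j - 6)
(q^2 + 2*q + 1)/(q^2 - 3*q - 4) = (q + 1)/(q - 4)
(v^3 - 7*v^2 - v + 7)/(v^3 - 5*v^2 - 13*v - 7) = (v - 1)/(v + 1)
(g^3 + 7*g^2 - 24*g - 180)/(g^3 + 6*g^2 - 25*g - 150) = (g + 6)/(g + 5)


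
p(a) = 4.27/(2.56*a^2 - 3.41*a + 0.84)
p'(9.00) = -0.01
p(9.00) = 0.02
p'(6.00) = -0.02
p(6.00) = 0.06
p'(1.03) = -4185.31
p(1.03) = 97.93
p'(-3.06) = 0.07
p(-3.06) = 0.12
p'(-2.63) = 0.10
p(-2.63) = 0.16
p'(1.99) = -1.65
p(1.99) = 1.02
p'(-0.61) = 1.86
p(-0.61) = 1.10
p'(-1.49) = 0.35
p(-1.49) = 0.37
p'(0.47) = 110.20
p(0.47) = -21.65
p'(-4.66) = 0.02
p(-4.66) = 0.06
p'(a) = 4.27*(3.41 - 5.12*a)/(2.56*a^2 - 3.41*a + 0.84)^2 = (14.5607 - 21.8624*a)/(2.56*a^2 - 3.41*a + 0.84)^2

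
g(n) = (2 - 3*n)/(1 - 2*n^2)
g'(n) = 4*n*(2 - 3*n)/(1 - 2*n^2)^2 - 3/(1 - 2*n^2)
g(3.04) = 0.41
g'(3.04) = -0.11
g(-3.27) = -0.58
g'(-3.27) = -0.22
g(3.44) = 0.37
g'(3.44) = -0.09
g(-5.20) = -0.33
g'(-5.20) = -0.07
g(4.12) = 0.31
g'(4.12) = -0.07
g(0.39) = 1.19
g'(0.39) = -1.64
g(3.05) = 0.41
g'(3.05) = -0.11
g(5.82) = 0.23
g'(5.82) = -0.04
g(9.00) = 0.16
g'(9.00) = -0.02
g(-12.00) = -0.13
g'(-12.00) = -0.01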